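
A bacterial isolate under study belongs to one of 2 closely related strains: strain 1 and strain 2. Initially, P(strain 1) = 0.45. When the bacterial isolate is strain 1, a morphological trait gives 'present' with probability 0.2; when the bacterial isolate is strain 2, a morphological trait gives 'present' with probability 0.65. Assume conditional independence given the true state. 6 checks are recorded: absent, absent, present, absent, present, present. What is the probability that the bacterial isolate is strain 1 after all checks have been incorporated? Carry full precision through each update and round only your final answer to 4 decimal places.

Apply Bayes' rule sequentially, carrying P(strain 1) forward.
After 'absent': P(strain 1) = 0.8·0.4500 / (0.8·0.4500 + 0.35·0.5500) ≈ 0.6516
After 'absent': P(strain 1) = 0.8·0.6516 / (0.8·0.6516 + 0.35·0.3484) ≈ 0.8104
After 'present': P(strain 1) = 0.2·0.8104 / (0.2·0.8104 + 0.65·0.1896) ≈ 0.5681
After 'absent': P(strain 1) = 0.8·0.5681 / (0.8·0.5681 + 0.35·0.4319) ≈ 0.7504
After 'present': P(strain 1) = 0.2·0.7504 / (0.2·0.7504 + 0.65·0.2496) ≈ 0.4805
After 'present': P(strain 1) = 0.2·0.4805 / (0.2·0.4805 + 0.65·0.5195) ≈ 0.2216

0.2216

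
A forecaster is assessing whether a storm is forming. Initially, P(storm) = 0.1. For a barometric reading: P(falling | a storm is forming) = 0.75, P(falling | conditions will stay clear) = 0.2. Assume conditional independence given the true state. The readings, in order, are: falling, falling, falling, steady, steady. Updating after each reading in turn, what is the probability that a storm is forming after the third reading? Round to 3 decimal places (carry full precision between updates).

After 'falling': P(storm) = 0.75·0.1000 / (0.75·0.1000 + 0.2·0.9000) ≈ 0.2941
After 'falling': P(storm) = 0.75·0.2941 / (0.75·0.2941 + 0.2·0.7059) ≈ 0.6098
After 'falling': P(storm) = 0.75·0.6098 / (0.75·0.6098 + 0.2·0.3902) ≈ 0.8542

0.854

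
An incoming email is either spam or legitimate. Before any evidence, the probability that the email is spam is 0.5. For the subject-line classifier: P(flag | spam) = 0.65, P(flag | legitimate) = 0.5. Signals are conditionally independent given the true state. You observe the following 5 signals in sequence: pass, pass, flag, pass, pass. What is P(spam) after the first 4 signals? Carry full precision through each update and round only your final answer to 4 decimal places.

0.3084

After 'pass': P(spam) = 0.35·0.5000 / (0.35·0.5000 + 0.5·0.5000) ≈ 0.4118
After 'pass': P(spam) = 0.35·0.4118 / (0.35·0.4118 + 0.5·0.5882) ≈ 0.3289
After 'flag': P(spam) = 0.65·0.3289 / (0.65·0.3289 + 0.5·0.6711) ≈ 0.3891
After 'pass': P(spam) = 0.35·0.3891 / (0.35·0.3891 + 0.5·0.6109) ≈ 0.3084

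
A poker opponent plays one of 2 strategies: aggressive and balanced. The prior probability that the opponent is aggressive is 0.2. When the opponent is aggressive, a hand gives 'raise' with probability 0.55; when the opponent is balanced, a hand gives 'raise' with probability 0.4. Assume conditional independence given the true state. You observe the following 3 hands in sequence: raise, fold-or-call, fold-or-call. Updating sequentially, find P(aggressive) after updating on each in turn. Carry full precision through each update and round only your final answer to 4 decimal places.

0.1620

After 'raise': P(aggressive) = 0.55·0.2000 / (0.55·0.2000 + 0.4·0.8000) ≈ 0.2558
After 'fold-or-call': P(aggressive) = 0.45·0.2558 / (0.45·0.2558 + 0.6·0.7442) ≈ 0.2050
After 'fold-or-call': P(aggressive) = 0.45·0.2050 / (0.45·0.2050 + 0.6·0.7950) ≈ 0.1620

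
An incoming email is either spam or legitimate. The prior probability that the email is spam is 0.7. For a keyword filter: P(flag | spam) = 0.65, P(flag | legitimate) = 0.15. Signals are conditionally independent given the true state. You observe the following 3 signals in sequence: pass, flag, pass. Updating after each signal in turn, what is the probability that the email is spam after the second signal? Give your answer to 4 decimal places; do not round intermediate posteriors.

After 'pass': P(spam) = 0.35·0.7000 / (0.35·0.7000 + 0.85·0.3000) ≈ 0.4900
After 'flag': P(spam) = 0.65·0.4900 / (0.65·0.4900 + 0.15·0.5100) ≈ 0.8063

0.8063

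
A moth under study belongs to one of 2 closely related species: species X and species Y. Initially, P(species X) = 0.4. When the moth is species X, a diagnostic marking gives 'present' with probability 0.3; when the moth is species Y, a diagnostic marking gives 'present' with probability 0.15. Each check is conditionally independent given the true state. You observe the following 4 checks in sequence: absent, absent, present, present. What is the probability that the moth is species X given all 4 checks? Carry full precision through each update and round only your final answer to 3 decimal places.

0.644

Each posterior becomes the prior for the next update.
After 'absent': P(species X) = 0.7·0.4000 / (0.7·0.4000 + 0.85·0.6000) ≈ 0.3544
After 'absent': P(species X) = 0.7·0.3544 / (0.7·0.3544 + 0.85·0.6456) ≈ 0.3114
After 'present': P(species X) = 0.3·0.3114 / (0.3·0.3114 + 0.15·0.6886) ≈ 0.4749
After 'present': P(species X) = 0.3·0.4749 / (0.3·0.4749 + 0.15·0.5251) ≈ 0.6439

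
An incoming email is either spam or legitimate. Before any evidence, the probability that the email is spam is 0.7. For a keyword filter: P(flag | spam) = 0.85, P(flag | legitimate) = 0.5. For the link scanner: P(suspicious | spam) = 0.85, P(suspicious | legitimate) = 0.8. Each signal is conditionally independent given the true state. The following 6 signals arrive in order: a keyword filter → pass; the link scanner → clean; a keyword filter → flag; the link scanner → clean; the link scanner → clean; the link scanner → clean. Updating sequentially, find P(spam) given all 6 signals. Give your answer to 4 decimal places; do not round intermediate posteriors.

Each posterior becomes the prior for the next update.
After a keyword filter='pass': P(spam) = 0.15·0.7000 / (0.15·0.7000 + 0.5·0.3000) ≈ 0.4118
After the link scanner='clean': P(spam) = 0.15·0.4118 / (0.15·0.4118 + 0.2·0.5882) ≈ 0.3443
After a keyword filter='flag': P(spam) = 0.85·0.3443 / (0.85·0.3443 + 0.5·0.6557) ≈ 0.4716
After the link scanner='clean': P(spam) = 0.15·0.4716 / (0.15·0.4716 + 0.2·0.5284) ≈ 0.4010
After the link scanner='clean': P(spam) = 0.15·0.4010 / (0.15·0.4010 + 0.2·0.5990) ≈ 0.3342
After the link scanner='clean': P(spam) = 0.15·0.3342 / (0.15·0.3342 + 0.2·0.6658) ≈ 0.2735

0.2735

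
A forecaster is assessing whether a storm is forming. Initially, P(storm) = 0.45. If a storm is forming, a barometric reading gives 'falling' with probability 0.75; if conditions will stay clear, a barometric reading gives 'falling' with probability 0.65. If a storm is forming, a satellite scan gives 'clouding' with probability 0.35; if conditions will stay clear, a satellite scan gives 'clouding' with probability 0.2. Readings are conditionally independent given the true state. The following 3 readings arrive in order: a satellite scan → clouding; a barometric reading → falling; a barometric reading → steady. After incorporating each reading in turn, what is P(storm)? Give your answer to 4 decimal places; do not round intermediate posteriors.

0.5413

After a satellite scan='clouding': P(storm) = 0.35·0.4500 / (0.35·0.4500 + 0.2·0.5500) ≈ 0.5888
After a barometric reading='falling': P(storm) = 0.75·0.5888 / (0.75·0.5888 + 0.65·0.4112) ≈ 0.6229
After a barometric reading='steady': P(storm) = 0.25·0.6229 / (0.25·0.6229 + 0.35·0.3771) ≈ 0.5413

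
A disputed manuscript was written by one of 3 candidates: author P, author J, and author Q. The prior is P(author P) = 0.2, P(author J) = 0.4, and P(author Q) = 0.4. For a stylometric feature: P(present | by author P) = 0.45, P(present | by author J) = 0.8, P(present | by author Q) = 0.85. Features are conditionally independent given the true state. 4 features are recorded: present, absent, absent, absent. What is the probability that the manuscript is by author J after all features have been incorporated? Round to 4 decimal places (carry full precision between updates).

0.1370

After 'present': normaliser = 0.45·0.2000 + 0.8·0.4000 + 0.85·0.4000; P(author P) ≈ 0.1200, P(author J) ≈ 0.4267, P(author Q) ≈ 0.4533
After 'absent': normaliser = 0.55·0.1200 + 0.2·0.4267 + 0.15·0.4533; P(author P) ≈ 0.3009, P(author J) ≈ 0.3891, P(author Q) ≈ 0.3100
After 'absent': normaliser = 0.55·0.3009 + 0.2·0.3891 + 0.15·0.3100; P(author P) ≈ 0.5711, P(author J) ≈ 0.2685, P(author Q) ≈ 0.1605
After 'absent': normaliser = 0.55·0.5711 + 0.2·0.2685 + 0.15·0.1605; P(author P) ≈ 0.8015, P(author J) ≈ 0.1370, P(author Q) ≈ 0.0614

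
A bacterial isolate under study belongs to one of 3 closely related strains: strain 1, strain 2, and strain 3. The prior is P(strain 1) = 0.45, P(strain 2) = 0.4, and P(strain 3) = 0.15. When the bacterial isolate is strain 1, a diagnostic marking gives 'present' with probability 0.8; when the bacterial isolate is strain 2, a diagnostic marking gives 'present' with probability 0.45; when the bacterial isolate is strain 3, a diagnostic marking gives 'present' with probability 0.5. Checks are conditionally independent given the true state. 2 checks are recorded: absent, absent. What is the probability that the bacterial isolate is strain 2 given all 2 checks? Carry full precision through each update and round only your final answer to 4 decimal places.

0.6856

After 'absent': normaliser = 0.2·0.4500 + 0.55·0.4000 + 0.5·0.1500; P(strain 1) ≈ 0.2338, P(strain 2) ≈ 0.5714, P(strain 3) ≈ 0.1948
After 'absent': normaliser = 0.2·0.2338 + 0.55·0.5714 + 0.5·0.1948; P(strain 1) ≈ 0.1020, P(strain 2) ≈ 0.6856, P(strain 3) ≈ 0.2125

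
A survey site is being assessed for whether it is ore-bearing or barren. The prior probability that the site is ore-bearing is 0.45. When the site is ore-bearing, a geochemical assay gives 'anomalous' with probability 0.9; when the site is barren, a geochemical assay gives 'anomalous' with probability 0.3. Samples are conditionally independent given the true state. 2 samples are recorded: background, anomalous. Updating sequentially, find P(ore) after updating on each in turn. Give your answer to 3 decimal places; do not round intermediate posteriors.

After 'background': P(ore) = 0.1·0.4500 / (0.1·0.4500 + 0.7·0.5500) ≈ 0.1047
After 'anomalous': P(ore) = 0.9·0.1047 / (0.9·0.1047 + 0.3·0.8953) ≈ 0.2596

0.260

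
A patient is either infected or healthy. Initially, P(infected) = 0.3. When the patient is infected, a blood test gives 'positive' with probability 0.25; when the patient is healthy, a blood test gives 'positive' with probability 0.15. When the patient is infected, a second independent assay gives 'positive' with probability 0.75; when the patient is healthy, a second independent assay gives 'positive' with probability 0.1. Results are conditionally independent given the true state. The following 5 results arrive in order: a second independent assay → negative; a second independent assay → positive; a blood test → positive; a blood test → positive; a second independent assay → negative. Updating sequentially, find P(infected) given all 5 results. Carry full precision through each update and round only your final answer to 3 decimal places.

0.408

After a second independent assay='negative': P(infected) = 0.25·0.3000 / (0.25·0.3000 + 0.9·0.7000) ≈ 0.1064
After a second independent assay='positive': P(infected) = 0.75·0.1064 / (0.75·0.1064 + 0.1·0.8936) ≈ 0.4717
After a blood test='positive': P(infected) = 0.25·0.4717 / (0.25·0.4717 + 0.15·0.5283) ≈ 0.5981
After a blood test='positive': P(infected) = 0.25·0.5981 / (0.25·0.5981 + 0.15·0.4019) ≈ 0.7127
After a second independent assay='negative': P(infected) = 0.25·0.7127 / (0.25·0.7127 + 0.9·0.2873) ≈ 0.4079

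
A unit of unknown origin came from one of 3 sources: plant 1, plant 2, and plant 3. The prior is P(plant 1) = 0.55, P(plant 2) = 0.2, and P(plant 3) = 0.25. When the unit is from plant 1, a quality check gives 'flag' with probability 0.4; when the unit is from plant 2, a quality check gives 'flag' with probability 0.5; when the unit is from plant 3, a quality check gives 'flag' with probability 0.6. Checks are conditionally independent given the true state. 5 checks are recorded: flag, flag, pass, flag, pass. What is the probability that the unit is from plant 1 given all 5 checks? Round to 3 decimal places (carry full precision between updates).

After 'flag': normaliser = 0.4·0.5500 + 0.5·0.2000 + 0.6·0.2500; P(plant 1) ≈ 0.4681, P(plant 2) ≈ 0.2128, P(plant 3) ≈ 0.3191
After 'flag': normaliser = 0.4·0.4681 + 0.5·0.2128 + 0.6·0.3191; P(plant 1) ≈ 0.3860, P(plant 2) ≈ 0.2193, P(plant 3) ≈ 0.3947
After 'pass': normaliser = 0.6·0.3860 + 0.5·0.2193 + 0.4·0.3947; P(plant 1) ≈ 0.4640, P(plant 2) ≈ 0.2197, P(plant 3) ≈ 0.3163
After 'flag': normaliser = 0.4·0.4640 + 0.5·0.2197 + 0.6·0.3163; P(plant 1) ≈ 0.3825, P(plant 2) ≈ 0.2264, P(plant 3) ≈ 0.3912
After 'pass': normaliser = 0.6·0.3825 + 0.5·0.2264 + 0.4·0.3912; P(plant 1) ≈ 0.4598, P(plant 2) ≈ 0.2268, P(plant 3) ≈ 0.3135

0.460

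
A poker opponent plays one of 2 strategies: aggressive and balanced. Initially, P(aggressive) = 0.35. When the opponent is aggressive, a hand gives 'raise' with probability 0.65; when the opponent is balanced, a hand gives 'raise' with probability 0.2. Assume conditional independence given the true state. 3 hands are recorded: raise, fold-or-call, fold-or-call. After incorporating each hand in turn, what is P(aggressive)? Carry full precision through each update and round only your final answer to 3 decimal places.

Apply Bayes' rule sequentially, carrying P(aggressive) forward.
After 'raise': P(aggressive) = 0.65·0.3500 / (0.65·0.3500 + 0.2·0.6500) ≈ 0.6364
After 'fold-or-call': P(aggressive) = 0.35·0.6364 / (0.35·0.6364 + 0.8·0.3636) ≈ 0.4336
After 'fold-or-call': P(aggressive) = 0.35·0.4336 / (0.35·0.4336 + 0.8·0.5664) ≈ 0.2509

0.251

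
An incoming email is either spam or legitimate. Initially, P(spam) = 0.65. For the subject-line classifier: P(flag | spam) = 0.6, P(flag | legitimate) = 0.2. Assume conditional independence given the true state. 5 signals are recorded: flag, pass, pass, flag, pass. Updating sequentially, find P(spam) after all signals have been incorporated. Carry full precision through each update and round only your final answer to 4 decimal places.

After 'flag': P(spam) = 0.6·0.6500 / (0.6·0.6500 + 0.2·0.3500) ≈ 0.8478
After 'pass': P(spam) = 0.4·0.8478 / (0.4·0.8478 + 0.8·0.1522) ≈ 0.7358
After 'pass': P(spam) = 0.4·0.7358 / (0.4·0.7358 + 0.8·0.2642) ≈ 0.5821
After 'flag': P(spam) = 0.6·0.5821 / (0.6·0.5821 + 0.2·0.4179) ≈ 0.8069
After 'pass': P(spam) = 0.4·0.8069 / (0.4·0.8069 + 0.8·0.1931) ≈ 0.6763

0.6763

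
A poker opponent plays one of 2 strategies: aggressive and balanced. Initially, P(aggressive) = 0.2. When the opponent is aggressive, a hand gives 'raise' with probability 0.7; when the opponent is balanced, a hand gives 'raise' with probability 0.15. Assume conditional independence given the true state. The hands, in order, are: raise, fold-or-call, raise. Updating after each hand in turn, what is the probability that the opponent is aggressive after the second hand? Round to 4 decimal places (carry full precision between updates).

After 'raise': P(aggressive) = 0.7·0.2000 / (0.7·0.2000 + 0.15·0.8000) ≈ 0.5385
After 'fold-or-call': P(aggressive) = 0.3·0.5385 / (0.3·0.5385 + 0.85·0.4615) ≈ 0.2917

0.2917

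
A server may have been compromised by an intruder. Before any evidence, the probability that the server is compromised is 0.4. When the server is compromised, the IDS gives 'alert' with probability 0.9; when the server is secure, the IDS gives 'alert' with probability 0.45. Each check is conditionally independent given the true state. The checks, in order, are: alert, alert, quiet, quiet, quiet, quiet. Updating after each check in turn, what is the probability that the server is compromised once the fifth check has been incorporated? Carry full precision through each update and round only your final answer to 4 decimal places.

After 'alert': P(compromised) = 0.9·0.4000 / (0.9·0.4000 + 0.45·0.6000) ≈ 0.5714
After 'alert': P(compromised) = 0.9·0.5714 / (0.9·0.5714 + 0.45·0.4286) ≈ 0.7273
After 'quiet': P(compromised) = 0.1·0.7273 / (0.1·0.7273 + 0.55·0.2727) ≈ 0.3265
After 'quiet': P(compromised) = 0.1·0.3265 / (0.1·0.3265 + 0.55·0.6735) ≈ 0.0810
After 'quiet': P(compromised) = 0.1·0.0810 / (0.1·0.0810 + 0.55·0.9190) ≈ 0.0158

0.0158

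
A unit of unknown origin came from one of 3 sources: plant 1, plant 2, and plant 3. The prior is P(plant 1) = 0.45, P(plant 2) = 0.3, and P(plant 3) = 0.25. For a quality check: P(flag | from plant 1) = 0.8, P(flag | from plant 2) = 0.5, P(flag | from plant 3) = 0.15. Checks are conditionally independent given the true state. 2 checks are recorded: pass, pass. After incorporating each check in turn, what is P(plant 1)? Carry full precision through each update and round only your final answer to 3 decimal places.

After 'pass': normaliser = 0.2·0.4500 + 0.5·0.3000 + 0.85·0.2500; P(plant 1) ≈ 0.1989, P(plant 2) ≈ 0.3315, P(plant 3) ≈ 0.4696
After 'pass': normaliser = 0.2·0.1989 + 0.5·0.3315 + 0.85·0.4696; P(plant 1) ≈ 0.0658, P(plant 2) ≈ 0.2741, P(plant 3) ≈ 0.6601

0.066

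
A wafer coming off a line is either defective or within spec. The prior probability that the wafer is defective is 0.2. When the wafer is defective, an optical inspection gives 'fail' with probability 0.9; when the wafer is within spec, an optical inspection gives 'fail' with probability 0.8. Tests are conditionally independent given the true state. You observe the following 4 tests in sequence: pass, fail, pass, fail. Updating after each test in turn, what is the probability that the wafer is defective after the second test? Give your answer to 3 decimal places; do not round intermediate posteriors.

0.123

After 'pass': P(defective) = 0.1·0.2000 / (0.1·0.2000 + 0.2·0.8000) ≈ 0.1111
After 'fail': P(defective) = 0.9·0.1111 / (0.9·0.1111 + 0.8·0.8889) ≈ 0.1233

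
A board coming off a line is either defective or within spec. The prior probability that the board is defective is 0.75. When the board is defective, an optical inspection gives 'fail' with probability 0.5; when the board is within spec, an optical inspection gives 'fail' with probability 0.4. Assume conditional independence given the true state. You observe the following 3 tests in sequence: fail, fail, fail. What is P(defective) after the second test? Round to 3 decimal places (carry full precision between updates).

After 'fail': P(defective) = 0.5·0.7500 / (0.5·0.7500 + 0.4·0.2500) ≈ 0.7895
After 'fail': P(defective) = 0.5·0.7895 / (0.5·0.7895 + 0.4·0.2105) ≈ 0.8242

0.824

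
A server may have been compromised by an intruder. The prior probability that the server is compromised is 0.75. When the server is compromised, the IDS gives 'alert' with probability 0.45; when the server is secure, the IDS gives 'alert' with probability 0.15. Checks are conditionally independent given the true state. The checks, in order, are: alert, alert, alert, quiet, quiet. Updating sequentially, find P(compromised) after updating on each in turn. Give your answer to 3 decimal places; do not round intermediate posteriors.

After 'alert': P(compromised) = 0.45·0.7500 / (0.45·0.7500 + 0.15·0.2500) ≈ 0.9000
After 'alert': P(compromised) = 0.45·0.9000 / (0.45·0.9000 + 0.15·0.1000) ≈ 0.9643
After 'alert': P(compromised) = 0.45·0.9643 / (0.45·0.9643 + 0.15·0.0357) ≈ 0.9878
After 'quiet': P(compromised) = 0.55·0.9878 / (0.55·0.9878 + 0.85·0.0122) ≈ 0.9813
After 'quiet': P(compromised) = 0.55·0.9813 / (0.55·0.9813 + 0.85·0.0187) ≈ 0.9714

0.971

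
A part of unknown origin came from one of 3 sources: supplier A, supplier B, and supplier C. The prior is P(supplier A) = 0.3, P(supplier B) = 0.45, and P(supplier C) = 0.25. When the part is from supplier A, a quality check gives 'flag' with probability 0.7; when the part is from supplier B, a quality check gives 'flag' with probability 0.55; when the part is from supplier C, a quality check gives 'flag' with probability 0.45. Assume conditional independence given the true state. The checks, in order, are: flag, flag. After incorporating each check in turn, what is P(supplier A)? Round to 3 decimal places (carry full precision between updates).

After 'flag': normaliser = 0.7·0.3000 + 0.55·0.4500 + 0.45·0.2500; P(supplier A) ≈ 0.3684, P(supplier B) ≈ 0.4342, P(supplier C) ≈ 0.1974
After 'flag': normaliser = 0.7·0.3684 + 0.55·0.4342 + 0.45·0.1974; P(supplier A) ≈ 0.4404, P(supplier B) ≈ 0.4079, P(supplier C) ≈ 0.1517

0.440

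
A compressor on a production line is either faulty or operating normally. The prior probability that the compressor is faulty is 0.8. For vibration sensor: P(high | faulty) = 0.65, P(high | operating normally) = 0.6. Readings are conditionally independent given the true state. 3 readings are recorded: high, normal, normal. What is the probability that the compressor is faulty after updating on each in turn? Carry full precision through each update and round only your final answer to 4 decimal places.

After 'high': P(faulty) = 0.65·0.8000 / (0.65·0.8000 + 0.6·0.2000) ≈ 0.8125
After 'normal': P(faulty) = 0.35·0.8125 / (0.35·0.8125 + 0.4·0.1875) ≈ 0.7913
After 'normal': P(faulty) = 0.35·0.7913 / (0.35·0.7913 + 0.4·0.2087) ≈ 0.7684

0.7684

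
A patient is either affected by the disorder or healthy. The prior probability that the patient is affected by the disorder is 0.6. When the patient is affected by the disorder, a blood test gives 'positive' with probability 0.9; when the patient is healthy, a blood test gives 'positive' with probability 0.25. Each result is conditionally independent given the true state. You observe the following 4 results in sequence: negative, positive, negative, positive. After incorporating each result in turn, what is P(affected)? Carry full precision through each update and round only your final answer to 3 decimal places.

0.257

After 'negative': P(affected) = 0.1·0.6000 / (0.1·0.6000 + 0.75·0.4000) ≈ 0.1667
After 'positive': P(affected) = 0.9·0.1667 / (0.9·0.1667 + 0.25·0.8333) ≈ 0.4186
After 'negative': P(affected) = 0.1·0.4186 / (0.1·0.4186 + 0.75·0.5814) ≈ 0.0876
After 'positive': P(affected) = 0.9·0.0876 / (0.9·0.0876 + 0.25·0.9124) ≈ 0.2568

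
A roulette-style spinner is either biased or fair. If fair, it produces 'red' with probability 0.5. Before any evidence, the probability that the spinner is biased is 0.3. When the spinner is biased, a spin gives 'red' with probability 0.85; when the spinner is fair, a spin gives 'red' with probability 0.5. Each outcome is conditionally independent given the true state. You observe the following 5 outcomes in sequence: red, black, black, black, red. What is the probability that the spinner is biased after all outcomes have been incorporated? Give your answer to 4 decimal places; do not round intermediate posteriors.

After 'red': P(biased) = 0.85·0.3000 / (0.85·0.3000 + 0.5·0.7000) ≈ 0.4215
After 'black': P(biased) = 0.15·0.4215 / (0.15·0.4215 + 0.5·0.5785) ≈ 0.1794
After 'black': P(biased) = 0.15·0.1794 / (0.15·0.1794 + 0.5·0.8206) ≈ 0.0615
After 'black': P(biased) = 0.15·0.0615 / (0.15·0.0615 + 0.5·0.9385) ≈ 0.0193
After 'red': P(biased) = 0.85·0.0193 / (0.85·0.0193 + 0.5·0.9807) ≈ 0.0324

0.0324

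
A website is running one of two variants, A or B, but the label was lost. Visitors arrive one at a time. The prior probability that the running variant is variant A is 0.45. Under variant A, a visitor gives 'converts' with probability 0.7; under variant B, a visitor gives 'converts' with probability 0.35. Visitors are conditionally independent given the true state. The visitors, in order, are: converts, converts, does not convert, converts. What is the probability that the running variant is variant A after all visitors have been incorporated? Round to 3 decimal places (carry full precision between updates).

After 'converts': P(A) = 0.7·0.4500 / (0.7·0.4500 + 0.35·0.5500) ≈ 0.6207
After 'converts': P(A) = 0.7·0.6207 / (0.7·0.6207 + 0.35·0.3793) ≈ 0.7660
After 'does not convert': P(A) = 0.3·0.7660 / (0.3·0.7660 + 0.65·0.2340) ≈ 0.6017
After 'converts': P(A) = 0.7·0.6017 / (0.7·0.6017 + 0.35·0.3983) ≈ 0.7513

0.751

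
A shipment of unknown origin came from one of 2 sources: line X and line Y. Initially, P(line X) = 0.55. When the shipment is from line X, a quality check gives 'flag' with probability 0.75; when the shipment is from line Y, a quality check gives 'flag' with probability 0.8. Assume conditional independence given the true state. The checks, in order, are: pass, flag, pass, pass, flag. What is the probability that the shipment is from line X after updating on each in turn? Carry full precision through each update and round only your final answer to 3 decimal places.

0.677

After 'pass': P(line X) = 0.25·0.5500 / (0.25·0.5500 + 0.2·0.4500) ≈ 0.6044
After 'flag': P(line X) = 0.75·0.6044 / (0.75·0.6044 + 0.8·0.3956) ≈ 0.5889
After 'pass': P(line X) = 0.25·0.5889 / (0.25·0.5889 + 0.2·0.4111) ≈ 0.6416
After 'pass': P(line X) = 0.25·0.6416 / (0.25·0.6416 + 0.2·0.3584) ≈ 0.6912
After 'flag': P(line X) = 0.75·0.6912 / (0.75·0.6912 + 0.8·0.3088) ≈ 0.6772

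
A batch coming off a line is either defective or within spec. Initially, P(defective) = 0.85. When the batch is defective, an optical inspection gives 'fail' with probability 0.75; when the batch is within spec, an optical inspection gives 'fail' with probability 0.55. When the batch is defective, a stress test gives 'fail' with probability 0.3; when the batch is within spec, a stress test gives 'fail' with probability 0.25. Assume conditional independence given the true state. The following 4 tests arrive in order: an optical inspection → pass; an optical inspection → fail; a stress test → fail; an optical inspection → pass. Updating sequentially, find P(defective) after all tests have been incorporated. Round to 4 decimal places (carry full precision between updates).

0.7411

Each posterior becomes the prior for the next update.
After an optical inspection='pass': P(defective) = 0.25·0.8500 / (0.25·0.8500 + 0.45·0.1500) ≈ 0.7589
After an optical inspection='fail': P(defective) = 0.75·0.7589 / (0.75·0.7589 + 0.55·0.2411) ≈ 0.8111
After a stress test='fail': P(defective) = 0.3·0.8111 / (0.3·0.8111 + 0.25·0.1889) ≈ 0.8374
After an optical inspection='pass': P(defective) = 0.25·0.8374 / (0.25·0.8374 + 0.45·0.1626) ≈ 0.7411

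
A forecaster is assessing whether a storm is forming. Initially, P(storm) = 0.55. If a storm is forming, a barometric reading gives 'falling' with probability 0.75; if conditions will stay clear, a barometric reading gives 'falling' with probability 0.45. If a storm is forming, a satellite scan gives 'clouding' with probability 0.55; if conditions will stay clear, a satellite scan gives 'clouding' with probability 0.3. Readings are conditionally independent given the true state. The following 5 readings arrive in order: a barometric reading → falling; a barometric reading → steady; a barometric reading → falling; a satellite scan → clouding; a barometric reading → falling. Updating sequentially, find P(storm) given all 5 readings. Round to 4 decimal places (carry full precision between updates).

After a barometric reading='falling': P(storm) = 0.75·0.5500 / (0.75·0.5500 + 0.45·0.4500) ≈ 0.6707
After a barometric reading='steady': P(storm) = 0.25·0.6707 / (0.25·0.6707 + 0.55·0.3293) ≈ 0.4808
After a barometric reading='falling': P(storm) = 0.75·0.4808 / (0.75·0.4808 + 0.45·0.5192) ≈ 0.6068
After a satellite scan='clouding': P(storm) = 0.55·0.6068 / (0.55·0.6068 + 0.3·0.3932) ≈ 0.7389
After a barometric reading='falling': P(storm) = 0.75·0.7389 / (0.75·0.7389 + 0.45·0.2611) ≈ 0.8250

0.8250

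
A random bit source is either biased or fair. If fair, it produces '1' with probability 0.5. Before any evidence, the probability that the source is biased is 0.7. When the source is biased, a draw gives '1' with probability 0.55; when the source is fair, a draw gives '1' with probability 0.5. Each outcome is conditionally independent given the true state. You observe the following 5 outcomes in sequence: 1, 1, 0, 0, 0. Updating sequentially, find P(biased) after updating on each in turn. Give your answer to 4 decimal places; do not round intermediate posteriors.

0.6730

After '1': P(biased) = 0.55·0.7000 / (0.55·0.7000 + 0.5·0.3000) ≈ 0.7196
After '1': P(biased) = 0.55·0.7196 / (0.55·0.7196 + 0.5·0.2804) ≈ 0.7384
After '0': P(biased) = 0.45·0.7384 / (0.45·0.7384 + 0.5·0.2616) ≈ 0.7176
After '0': P(biased) = 0.45·0.7176 / (0.45·0.7176 + 0.5·0.2824) ≈ 0.6958
After '0': P(biased) = 0.45·0.6958 / (0.45·0.6958 + 0.5·0.3042) ≈ 0.6730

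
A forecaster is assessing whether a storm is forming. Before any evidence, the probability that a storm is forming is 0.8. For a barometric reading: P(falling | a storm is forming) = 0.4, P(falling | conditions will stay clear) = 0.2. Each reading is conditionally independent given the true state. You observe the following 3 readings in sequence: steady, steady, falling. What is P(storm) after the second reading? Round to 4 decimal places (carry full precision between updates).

After 'steady': P(storm) = 0.6·0.8000 / (0.6·0.8000 + 0.8·0.2000) ≈ 0.7500
After 'steady': P(storm) = 0.6·0.7500 / (0.6·0.7500 + 0.8·0.2500) ≈ 0.6923

0.6923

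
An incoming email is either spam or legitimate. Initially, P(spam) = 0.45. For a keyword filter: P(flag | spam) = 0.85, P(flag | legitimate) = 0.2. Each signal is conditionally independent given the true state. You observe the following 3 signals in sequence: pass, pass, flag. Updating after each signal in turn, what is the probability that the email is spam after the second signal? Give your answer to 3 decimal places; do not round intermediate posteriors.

After 'pass': P(spam) = 0.15·0.4500 / (0.15·0.4500 + 0.8·0.5500) ≈ 0.1330
After 'pass': P(spam) = 0.15·0.1330 / (0.15·0.1330 + 0.8·0.8670) ≈ 0.0280

0.028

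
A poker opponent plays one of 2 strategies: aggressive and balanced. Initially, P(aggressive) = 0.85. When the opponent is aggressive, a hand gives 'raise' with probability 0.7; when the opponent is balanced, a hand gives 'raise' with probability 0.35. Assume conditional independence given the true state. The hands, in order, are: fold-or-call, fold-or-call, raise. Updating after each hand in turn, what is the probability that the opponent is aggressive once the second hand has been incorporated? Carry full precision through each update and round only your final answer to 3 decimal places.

Each posterior becomes the prior for the next update.
After 'fold-or-call': P(aggressive) = 0.3·0.8500 / (0.3·0.8500 + 0.65·0.1500) ≈ 0.7234
After 'fold-or-call': P(aggressive) = 0.3·0.7234 / (0.3·0.7234 + 0.65·0.2766) ≈ 0.5469

0.547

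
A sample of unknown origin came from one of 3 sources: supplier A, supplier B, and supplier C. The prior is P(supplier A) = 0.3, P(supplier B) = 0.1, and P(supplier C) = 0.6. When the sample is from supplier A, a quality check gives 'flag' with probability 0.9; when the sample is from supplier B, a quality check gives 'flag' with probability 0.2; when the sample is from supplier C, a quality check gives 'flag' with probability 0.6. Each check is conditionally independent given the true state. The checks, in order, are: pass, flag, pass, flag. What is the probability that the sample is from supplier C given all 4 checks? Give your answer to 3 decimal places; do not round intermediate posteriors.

After 'pass': normaliser = 0.1·0.3000 + 0.8·0.1000 + 0.4·0.6000; P(supplier A) ≈ 0.0857, P(supplier B) ≈ 0.2286, P(supplier C) ≈ 0.6857
After 'flag': normaliser = 0.9·0.0857 + 0.2·0.2286 + 0.6·0.6857; P(supplier A) ≈ 0.1444, P(supplier B) ≈ 0.0856, P(supplier C) ≈ 0.7701
After 'pass': normaliser = 0.1·0.1444 + 0.8·0.0856 + 0.4·0.7701; P(supplier A) ≈ 0.0369, P(supplier B) ≈ 0.1751, P(supplier C) ≈ 0.7880
After 'flag': normaliser = 0.9·0.0369 + 0.2·0.1751 + 0.6·0.7880; P(supplier A) ≈ 0.0614, P(supplier B) ≈ 0.0647, P(supplier C) ≈ 0.8738

0.874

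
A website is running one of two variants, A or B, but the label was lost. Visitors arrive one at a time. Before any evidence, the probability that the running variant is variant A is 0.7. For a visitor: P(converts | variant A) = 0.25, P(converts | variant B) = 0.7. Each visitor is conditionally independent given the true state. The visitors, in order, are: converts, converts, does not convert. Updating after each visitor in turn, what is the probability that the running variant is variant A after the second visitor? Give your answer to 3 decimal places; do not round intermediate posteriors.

0.229

After 'converts': P(A) = 0.25·0.7000 / (0.25·0.7000 + 0.7·0.3000) ≈ 0.4545
After 'converts': P(A) = 0.25·0.4545 / (0.25·0.4545 + 0.7·0.5455) ≈ 0.2294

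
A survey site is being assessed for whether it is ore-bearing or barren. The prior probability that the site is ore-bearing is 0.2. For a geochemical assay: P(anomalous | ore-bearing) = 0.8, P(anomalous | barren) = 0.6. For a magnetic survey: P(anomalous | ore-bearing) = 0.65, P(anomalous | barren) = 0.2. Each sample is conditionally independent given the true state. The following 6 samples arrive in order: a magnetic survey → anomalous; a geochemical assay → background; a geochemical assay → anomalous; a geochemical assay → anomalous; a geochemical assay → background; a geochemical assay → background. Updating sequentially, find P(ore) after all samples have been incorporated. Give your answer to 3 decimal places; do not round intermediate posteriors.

Apply Bayes' rule sequentially, carrying P(ore) forward.
After a magnetic survey='anomalous': P(ore) = 0.65·0.2000 / (0.65·0.2000 + 0.2·0.8000) ≈ 0.4483
After a geochemical assay='background': P(ore) = 0.2·0.4483 / (0.2·0.4483 + 0.4·0.5517) ≈ 0.2889
After a geochemical assay='anomalous': P(ore) = 0.8·0.2889 / (0.8·0.2889 + 0.6·0.7111) ≈ 0.3514
After a geochemical assay='anomalous': P(ore) = 0.8·0.3514 / (0.8·0.3514 + 0.6·0.6486) ≈ 0.4194
After a geochemical assay='background': P(ore) = 0.2·0.4194 / (0.2·0.4194 + 0.4·0.5806) ≈ 0.2653
After a geochemical assay='background': P(ore) = 0.2·0.2653 / (0.2·0.2653 + 0.4·0.7347) ≈ 0.1529

0.153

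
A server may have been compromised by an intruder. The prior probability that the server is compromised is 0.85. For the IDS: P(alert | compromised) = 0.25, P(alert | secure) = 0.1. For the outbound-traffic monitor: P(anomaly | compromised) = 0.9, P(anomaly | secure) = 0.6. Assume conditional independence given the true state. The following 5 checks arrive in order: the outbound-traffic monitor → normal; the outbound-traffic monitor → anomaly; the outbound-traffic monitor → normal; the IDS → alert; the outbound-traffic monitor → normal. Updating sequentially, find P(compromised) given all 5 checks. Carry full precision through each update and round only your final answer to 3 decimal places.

After the outbound-traffic monitor='normal': P(compromised) = 0.1·0.8500 / (0.1·0.8500 + 0.4·0.1500) ≈ 0.5862
After the outbound-traffic monitor='anomaly': P(compromised) = 0.9·0.5862 / (0.9·0.5862 + 0.6·0.4138) ≈ 0.6800
After the outbound-traffic monitor='normal': P(compromised) = 0.1·0.6800 / (0.1·0.6800 + 0.4·0.3200) ≈ 0.3469
After the IDS='alert': P(compromised) = 0.25·0.3469 / (0.25·0.3469 + 0.1·0.6531) ≈ 0.5705
After the outbound-traffic monitor='normal': P(compromised) = 0.1·0.5705 / (0.1·0.5705 + 0.4·0.4295) ≈ 0.2493

0.249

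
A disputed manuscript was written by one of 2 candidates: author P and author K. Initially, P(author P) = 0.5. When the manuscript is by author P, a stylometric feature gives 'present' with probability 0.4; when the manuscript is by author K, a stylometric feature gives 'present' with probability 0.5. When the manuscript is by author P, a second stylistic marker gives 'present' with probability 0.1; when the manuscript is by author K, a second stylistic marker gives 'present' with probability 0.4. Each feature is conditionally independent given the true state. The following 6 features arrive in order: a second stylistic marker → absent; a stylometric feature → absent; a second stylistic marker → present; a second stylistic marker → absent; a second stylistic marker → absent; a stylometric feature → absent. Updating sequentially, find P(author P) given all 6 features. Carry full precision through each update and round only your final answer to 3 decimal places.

After a second stylistic marker='absent': P(author P) = 0.9·0.5000 / (0.9·0.5000 + 0.6·0.5000) ≈ 0.6000
After a stylometric feature='absent': P(author P) = 0.6·0.6000 / (0.6·0.6000 + 0.5·0.4000) ≈ 0.6429
After a second stylistic marker='present': P(author P) = 0.1·0.6429 / (0.1·0.6429 + 0.4·0.3571) ≈ 0.3103
After a second stylistic marker='absent': P(author P) = 0.9·0.3103 / (0.9·0.3103 + 0.6·0.6897) ≈ 0.4030
After a second stylistic marker='absent': P(author P) = 0.9·0.4030 / (0.9·0.4030 + 0.6·0.5970) ≈ 0.5031
After a stylometric feature='absent': P(author P) = 0.6·0.5031 / (0.6·0.5031 + 0.5·0.4969) ≈ 0.5485

0.549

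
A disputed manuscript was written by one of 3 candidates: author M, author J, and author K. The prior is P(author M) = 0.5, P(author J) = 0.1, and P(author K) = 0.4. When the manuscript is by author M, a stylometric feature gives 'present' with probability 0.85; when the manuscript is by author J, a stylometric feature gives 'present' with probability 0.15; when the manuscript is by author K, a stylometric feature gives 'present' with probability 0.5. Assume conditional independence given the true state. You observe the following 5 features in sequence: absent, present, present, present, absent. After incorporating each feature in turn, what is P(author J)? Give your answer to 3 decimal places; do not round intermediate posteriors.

Each posterior becomes the prior for the next update.
After 'absent': normaliser = 0.15·0.5000 + 0.85·0.1000 + 0.5·0.4000; P(author M) ≈ 0.2083, P(author J) ≈ 0.2361, P(author K) ≈ 0.5556
After 'present': normaliser = 0.85·0.2083 + 0.15·0.2361 + 0.5·0.5556; P(author M) ≈ 0.3612, P(author J) ≈ 0.0722, P(author K) ≈ 0.5666
After 'present': normaliser = 0.85·0.3612 + 0.15·0.0722 + 0.5·0.5666; P(author M) ≈ 0.5107, P(author J) ≈ 0.0180, P(author K) ≈ 0.4713
After 'present': normaliser = 0.85·0.5107 + 0.15·0.0180 + 0.5·0.4713; P(author M) ≈ 0.6456, P(author J) ≈ 0.0040, P(author K) ≈ 0.3504
After 'absent': normaliser = 0.15·0.6456 + 0.85·0.0040 + 0.5·0.3504; P(author M) ≈ 0.3515, P(author J) ≈ 0.0124, P(author K) ≈ 0.6360

0.012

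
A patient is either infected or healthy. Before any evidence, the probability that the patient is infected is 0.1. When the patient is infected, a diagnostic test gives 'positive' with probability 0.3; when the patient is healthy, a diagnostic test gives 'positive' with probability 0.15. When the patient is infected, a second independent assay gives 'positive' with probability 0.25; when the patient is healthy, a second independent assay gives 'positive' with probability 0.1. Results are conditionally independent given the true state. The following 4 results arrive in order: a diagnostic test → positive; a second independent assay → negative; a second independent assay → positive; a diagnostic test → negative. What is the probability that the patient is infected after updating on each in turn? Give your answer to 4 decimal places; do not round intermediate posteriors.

Each posterior becomes the prior for the next update.
After a diagnostic test='positive': P(infected) = 0.3·0.1000 / (0.3·0.1000 + 0.15·0.9000) ≈ 0.1818
After a second independent assay='negative': P(infected) = 0.75·0.1818 / (0.75·0.1818 + 0.9·0.8182) ≈ 0.1562
After a second independent assay='positive': P(infected) = 0.25·0.1562 / (0.25·0.1562 + 0.1·0.8438) ≈ 0.3165
After a diagnostic test='negative': P(infected) = 0.7·0.3165 / (0.7·0.3165 + 0.85·0.6835) ≈ 0.2760

0.2760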